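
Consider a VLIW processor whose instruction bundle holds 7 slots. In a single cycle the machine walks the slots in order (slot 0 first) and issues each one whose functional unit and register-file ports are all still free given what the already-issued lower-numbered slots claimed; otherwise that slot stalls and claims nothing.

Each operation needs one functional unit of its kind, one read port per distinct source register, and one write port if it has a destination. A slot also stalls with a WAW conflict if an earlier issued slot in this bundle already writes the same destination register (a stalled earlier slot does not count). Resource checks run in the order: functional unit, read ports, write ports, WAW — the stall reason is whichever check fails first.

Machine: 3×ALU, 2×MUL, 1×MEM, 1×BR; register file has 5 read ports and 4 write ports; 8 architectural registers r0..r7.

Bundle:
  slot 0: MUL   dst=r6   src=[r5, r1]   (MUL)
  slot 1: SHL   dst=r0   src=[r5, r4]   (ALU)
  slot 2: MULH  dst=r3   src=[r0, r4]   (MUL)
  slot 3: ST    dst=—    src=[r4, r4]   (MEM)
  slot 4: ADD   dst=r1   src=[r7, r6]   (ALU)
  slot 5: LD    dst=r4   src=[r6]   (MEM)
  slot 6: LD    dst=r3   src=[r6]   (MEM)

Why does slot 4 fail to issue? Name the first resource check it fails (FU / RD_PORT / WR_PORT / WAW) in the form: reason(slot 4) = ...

slot 0 (MUL): ISSUE — free A3,Mu1,Ld1,B1 rp3 wp3
slot 1 (ALU): ISSUE — free A2,Mu1,Ld1,B1 rp1 wp2
slot 2 (MUL): stall RD_PORT — free A2,Mu1,Ld1,B1 rp1 wp2
slot 3 (MEM): ISSUE — free A2,Mu1,Ld0,B1 rp0 wp2
slot 4 (ALU): stall RD_PORT — free A2,Mu1,Ld0,B1 rp0 wp2
slot 5 (MEM): stall FU — free A2,Mu1,Ld0,B1 rp0 wp2
slot 6 (MEM): stall FU — free A2,Mu1,Ld0,B1 rp0 wp2

reason(slot 4) = RD_PORT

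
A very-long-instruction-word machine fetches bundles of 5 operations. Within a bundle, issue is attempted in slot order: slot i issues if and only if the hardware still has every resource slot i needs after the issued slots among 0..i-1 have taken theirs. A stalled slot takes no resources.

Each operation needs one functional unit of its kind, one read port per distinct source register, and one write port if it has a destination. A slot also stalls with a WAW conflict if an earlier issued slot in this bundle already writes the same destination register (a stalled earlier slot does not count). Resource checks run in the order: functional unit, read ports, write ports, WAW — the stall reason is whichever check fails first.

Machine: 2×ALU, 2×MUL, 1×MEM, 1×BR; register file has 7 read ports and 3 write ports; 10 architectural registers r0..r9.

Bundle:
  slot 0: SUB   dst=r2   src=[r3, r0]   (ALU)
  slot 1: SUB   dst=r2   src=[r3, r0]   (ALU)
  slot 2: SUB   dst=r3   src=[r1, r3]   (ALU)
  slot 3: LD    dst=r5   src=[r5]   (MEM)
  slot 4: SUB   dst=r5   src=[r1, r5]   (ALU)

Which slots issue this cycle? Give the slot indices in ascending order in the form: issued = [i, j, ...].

slot 0 (ALU): ISSUE — free A1,Mu2,Ld1,B1 rp5 wp2
slot 1 (ALU): stall WAW — free A1,Mu2,Ld1,B1 rp5 wp2
slot 2 (ALU): ISSUE — free A0,Mu2,Ld1,B1 rp3 wp1
slot 3 (MEM): ISSUE — free A0,Mu2,Ld0,B1 rp2 wp0
slot 4 (ALU): stall FU — free A0,Mu2,Ld0,B1 rp2 wp0

issued = [0, 2, 3]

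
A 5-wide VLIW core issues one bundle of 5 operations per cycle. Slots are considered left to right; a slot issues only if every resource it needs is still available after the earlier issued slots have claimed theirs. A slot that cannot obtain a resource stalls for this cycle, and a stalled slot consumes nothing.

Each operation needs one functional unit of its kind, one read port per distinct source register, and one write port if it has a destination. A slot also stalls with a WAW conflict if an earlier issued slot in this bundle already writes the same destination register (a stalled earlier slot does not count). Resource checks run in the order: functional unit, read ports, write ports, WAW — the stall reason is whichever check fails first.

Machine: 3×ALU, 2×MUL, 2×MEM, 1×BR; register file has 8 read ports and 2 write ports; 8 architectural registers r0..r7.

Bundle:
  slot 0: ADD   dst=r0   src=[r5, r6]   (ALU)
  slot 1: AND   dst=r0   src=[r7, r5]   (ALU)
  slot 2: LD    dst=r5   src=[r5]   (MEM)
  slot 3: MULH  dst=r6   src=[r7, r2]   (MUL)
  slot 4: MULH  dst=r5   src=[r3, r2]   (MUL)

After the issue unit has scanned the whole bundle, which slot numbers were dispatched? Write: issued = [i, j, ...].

issued = [0, 2]

slot 0 (ALU): ISSUE — free A2,Mu2,Ld2,B1 rp6 wp1
slot 1 (ALU): stall WAW — free A2,Mu2,Ld2,B1 rp6 wp1
slot 2 (MEM): ISSUE — free A2,Mu2,Ld1,B1 rp5 wp0
slot 3 (MUL): stall WR_PORT — free A2,Mu2,Ld1,B1 rp5 wp0
slot 4 (MUL): stall WR_PORT — free A2,Mu2,Ld1,B1 rp5 wp0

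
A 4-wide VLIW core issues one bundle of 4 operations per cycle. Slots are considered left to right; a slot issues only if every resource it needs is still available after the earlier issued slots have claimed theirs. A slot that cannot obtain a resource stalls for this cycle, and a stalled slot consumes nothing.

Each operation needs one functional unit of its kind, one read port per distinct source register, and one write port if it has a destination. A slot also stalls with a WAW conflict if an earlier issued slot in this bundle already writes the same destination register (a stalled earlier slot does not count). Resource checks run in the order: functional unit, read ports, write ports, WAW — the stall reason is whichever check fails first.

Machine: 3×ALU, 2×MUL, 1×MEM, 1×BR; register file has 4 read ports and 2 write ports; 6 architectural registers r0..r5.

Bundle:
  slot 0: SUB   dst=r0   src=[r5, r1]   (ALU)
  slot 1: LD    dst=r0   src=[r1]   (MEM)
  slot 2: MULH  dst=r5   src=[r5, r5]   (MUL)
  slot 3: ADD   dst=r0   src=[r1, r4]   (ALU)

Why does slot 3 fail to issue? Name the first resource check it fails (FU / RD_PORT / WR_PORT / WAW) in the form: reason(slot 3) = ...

(0) want 1×ALU +2rd +1wr — yes → AL2|MU2|ME1|BR1|rd2|wr1
(1) want 1×MEM +1rd +1wr — WAW → AL2|MU2|ME1|BR1|rd2|wr1
(2) want 1×MUL +1rd +1wr — yes → AL2|MU1|ME1|BR1|rd1|wr0
(3) want 1×ALU +2rd +1wr — RD_PORT → AL2|MU1|ME1|BR1|rd1|wr0

reason(slot 3) = RD_PORT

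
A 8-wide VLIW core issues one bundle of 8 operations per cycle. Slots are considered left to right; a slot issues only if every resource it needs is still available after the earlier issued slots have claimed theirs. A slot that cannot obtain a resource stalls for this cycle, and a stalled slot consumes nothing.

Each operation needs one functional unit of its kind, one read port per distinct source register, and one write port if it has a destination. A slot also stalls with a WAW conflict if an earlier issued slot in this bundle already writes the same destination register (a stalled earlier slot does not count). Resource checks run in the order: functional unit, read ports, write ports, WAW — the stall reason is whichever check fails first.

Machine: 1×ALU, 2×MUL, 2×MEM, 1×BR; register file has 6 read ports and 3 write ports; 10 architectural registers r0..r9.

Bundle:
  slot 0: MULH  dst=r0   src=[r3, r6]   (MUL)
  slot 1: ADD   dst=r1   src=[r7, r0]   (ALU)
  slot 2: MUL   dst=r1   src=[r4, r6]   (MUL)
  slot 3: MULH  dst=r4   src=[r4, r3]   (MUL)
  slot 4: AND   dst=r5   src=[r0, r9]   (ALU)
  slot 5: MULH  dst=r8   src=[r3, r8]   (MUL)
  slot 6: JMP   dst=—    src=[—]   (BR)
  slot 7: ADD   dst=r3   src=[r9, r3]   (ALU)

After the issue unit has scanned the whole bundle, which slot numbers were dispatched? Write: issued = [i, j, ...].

(0) want 1×MUL +2rd +1wr — yes → AL1|MU1|ME2|BR1|rd4|wr2
(1) want 1×ALU +2rd +1wr — yes → AL0|MU1|ME2|BR1|rd2|wr1
(2) want 1×MUL +2rd +1wr — WAW → AL0|MU1|ME2|BR1|rd2|wr1
(3) want 1×MUL +2rd +1wr — yes → AL0|MU0|ME2|BR1|rd0|wr0
(4) want 1×ALU +2rd +1wr — FU → AL0|MU0|ME2|BR1|rd0|wr0
(5) want 1×MUL +2rd +1wr — FU → AL0|MU0|ME2|BR1|rd0|wr0
(6) want 1×BR +0rd +0wr — yes → AL0|MU0|ME2|BR0|rd0|wr0
(7) want 1×ALU +2rd +1wr — FU → AL0|MU0|ME2|BR0|rd0|wr0

issued = [0, 1, 3, 6]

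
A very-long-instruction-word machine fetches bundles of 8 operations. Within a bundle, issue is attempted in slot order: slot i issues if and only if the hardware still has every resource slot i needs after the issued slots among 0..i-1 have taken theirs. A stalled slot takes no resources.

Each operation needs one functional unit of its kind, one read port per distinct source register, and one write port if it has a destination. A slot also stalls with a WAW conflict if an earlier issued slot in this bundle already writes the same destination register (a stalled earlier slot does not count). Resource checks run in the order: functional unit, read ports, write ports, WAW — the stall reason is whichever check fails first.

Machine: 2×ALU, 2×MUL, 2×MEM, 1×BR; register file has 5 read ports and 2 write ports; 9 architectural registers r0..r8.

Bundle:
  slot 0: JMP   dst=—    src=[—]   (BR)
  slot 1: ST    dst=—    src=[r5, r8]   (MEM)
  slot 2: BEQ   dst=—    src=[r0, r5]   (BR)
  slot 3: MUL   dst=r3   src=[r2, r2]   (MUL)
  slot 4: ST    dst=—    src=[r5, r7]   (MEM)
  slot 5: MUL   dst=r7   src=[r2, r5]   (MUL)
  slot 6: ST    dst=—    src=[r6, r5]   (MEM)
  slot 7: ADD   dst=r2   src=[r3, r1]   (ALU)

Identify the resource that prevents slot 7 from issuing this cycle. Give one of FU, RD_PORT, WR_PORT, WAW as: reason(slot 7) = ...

reason(slot 7) = RD_PORT

[0] BR needs rd=0 wr=0: ok; after: ALU=2 MUL=2 MEM=2 BR=0, R=5, W=2
[1] MEM needs rd=2 wr=0: ok; after: ALU=2 MUL=2 MEM=1 BR=0, R=3, W=2
[2] BR needs rd=2 wr=0: FU; after: ALU=2 MUL=2 MEM=1 BR=0, R=3, W=2
[3] MUL needs rd=1 wr=1: ok; after: ALU=2 MUL=1 MEM=1 BR=0, R=2, W=1
[4] MEM needs rd=2 wr=0: ok; after: ALU=2 MUL=1 MEM=0 BR=0, R=0, W=1
[5] MUL needs rd=2 wr=1: RD_PORT; after: ALU=2 MUL=1 MEM=0 BR=0, R=0, W=1
[6] MEM needs rd=2 wr=0: FU; after: ALU=2 MUL=1 MEM=0 BR=0, R=0, W=1
[7] ALU needs rd=2 wr=1: RD_PORT; after: ALU=2 MUL=1 MEM=0 BR=0, R=0, W=1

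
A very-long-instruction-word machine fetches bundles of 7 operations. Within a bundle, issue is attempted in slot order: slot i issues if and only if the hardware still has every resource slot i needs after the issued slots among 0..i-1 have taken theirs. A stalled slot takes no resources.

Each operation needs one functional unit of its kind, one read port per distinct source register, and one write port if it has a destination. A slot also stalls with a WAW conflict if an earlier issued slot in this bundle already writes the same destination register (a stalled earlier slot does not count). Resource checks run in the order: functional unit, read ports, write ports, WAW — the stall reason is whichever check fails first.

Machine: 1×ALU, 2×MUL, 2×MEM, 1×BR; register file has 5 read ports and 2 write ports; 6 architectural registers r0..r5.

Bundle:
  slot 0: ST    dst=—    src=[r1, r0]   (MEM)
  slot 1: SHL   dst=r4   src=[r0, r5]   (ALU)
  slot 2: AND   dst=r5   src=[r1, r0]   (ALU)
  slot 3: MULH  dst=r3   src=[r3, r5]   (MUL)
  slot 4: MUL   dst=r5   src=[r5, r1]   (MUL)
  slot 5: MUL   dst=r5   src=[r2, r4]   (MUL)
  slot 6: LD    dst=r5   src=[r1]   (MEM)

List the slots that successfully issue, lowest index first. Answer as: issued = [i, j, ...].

[0] MEM needs rd=2 wr=0: ok; after: ALU=1 MUL=2 MEM=1 BR=1, R=3, W=2
[1] ALU needs rd=2 wr=1: ok; after: ALU=0 MUL=2 MEM=1 BR=1, R=1, W=1
[2] ALU needs rd=2 wr=1: FU; after: ALU=0 MUL=2 MEM=1 BR=1, R=1, W=1
[3] MUL needs rd=2 wr=1: RD_PORT; after: ALU=0 MUL=2 MEM=1 BR=1, R=1, W=1
[4] MUL needs rd=2 wr=1: RD_PORT; after: ALU=0 MUL=2 MEM=1 BR=1, R=1, W=1
[5] MUL needs rd=2 wr=1: RD_PORT; after: ALU=0 MUL=2 MEM=1 BR=1, R=1, W=1
[6] MEM needs rd=1 wr=1: ok; after: ALU=0 MUL=2 MEM=0 BR=1, R=0, W=0

issued = [0, 1, 6]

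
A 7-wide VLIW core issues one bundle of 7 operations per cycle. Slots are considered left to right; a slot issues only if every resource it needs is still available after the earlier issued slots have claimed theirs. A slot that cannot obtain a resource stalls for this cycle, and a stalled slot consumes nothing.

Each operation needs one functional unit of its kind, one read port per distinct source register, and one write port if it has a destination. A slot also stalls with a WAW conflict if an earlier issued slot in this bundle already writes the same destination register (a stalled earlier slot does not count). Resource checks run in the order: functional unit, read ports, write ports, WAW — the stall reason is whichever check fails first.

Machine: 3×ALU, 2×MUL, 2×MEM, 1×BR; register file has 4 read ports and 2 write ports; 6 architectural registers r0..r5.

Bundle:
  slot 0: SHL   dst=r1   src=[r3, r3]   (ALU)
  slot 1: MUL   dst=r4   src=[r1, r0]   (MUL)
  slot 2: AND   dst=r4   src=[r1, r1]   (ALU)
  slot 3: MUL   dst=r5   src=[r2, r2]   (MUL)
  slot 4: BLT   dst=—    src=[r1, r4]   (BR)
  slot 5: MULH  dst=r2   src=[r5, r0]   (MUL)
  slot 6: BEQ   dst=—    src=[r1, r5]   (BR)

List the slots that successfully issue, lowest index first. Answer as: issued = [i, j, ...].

#0 ALU src=r3,r3 dispatched  <A:2 Mu:2 Ld:2 B:1 rd:3 wr:1>
#1 MUL src=r1,r0 dispatched  <A:2 Mu:1 Ld:2 B:1 rd:1 wr:0>
#2 ALU src=r1,r1 held:WR_PORT  <A:2 Mu:1 Ld:2 B:1 rd:1 wr:0>
#3 MUL src=r2,r2 held:WR_PORT  <A:2 Mu:1 Ld:2 B:1 rd:1 wr:0>
#4 BR src=r1,r4 held:RD_PORT  <A:2 Mu:1 Ld:2 B:1 rd:1 wr:0>
#5 MUL src=r5,r0 held:RD_PORT  <A:2 Mu:1 Ld:2 B:1 rd:1 wr:0>
#6 BR src=r1,r5 held:RD_PORT  <A:2 Mu:1 Ld:2 B:1 rd:1 wr:0>

issued = [0, 1]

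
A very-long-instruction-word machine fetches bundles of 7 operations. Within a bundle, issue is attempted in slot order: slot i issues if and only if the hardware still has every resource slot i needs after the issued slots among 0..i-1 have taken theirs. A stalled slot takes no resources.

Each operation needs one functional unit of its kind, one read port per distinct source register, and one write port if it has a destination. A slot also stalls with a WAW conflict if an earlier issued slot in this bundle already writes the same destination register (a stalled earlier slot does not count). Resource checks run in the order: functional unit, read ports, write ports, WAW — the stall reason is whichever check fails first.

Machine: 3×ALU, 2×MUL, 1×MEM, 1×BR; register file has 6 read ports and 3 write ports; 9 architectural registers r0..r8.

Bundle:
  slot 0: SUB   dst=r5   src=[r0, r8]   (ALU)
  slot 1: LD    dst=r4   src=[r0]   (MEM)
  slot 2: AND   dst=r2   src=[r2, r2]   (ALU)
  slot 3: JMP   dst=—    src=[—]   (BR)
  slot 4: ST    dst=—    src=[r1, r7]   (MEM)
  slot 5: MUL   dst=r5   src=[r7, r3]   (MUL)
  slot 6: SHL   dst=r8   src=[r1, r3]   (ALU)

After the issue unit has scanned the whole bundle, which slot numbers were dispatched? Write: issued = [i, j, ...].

issued = [0, 1, 2, 3]

slot 0 (ALU): ISSUE — free A2,Mu2,Ld1,B1 rp4 wp2
slot 1 (MEM): ISSUE — free A2,Mu2,Ld0,B1 rp3 wp1
slot 2 (ALU): ISSUE — free A1,Mu2,Ld0,B1 rp2 wp0
slot 3 (BR): ISSUE — free A1,Mu2,Ld0,B0 rp2 wp0
slot 4 (MEM): stall FU — free A1,Mu2,Ld0,B0 rp2 wp0
slot 5 (MUL): stall WR_PORT — free A1,Mu2,Ld0,B0 rp2 wp0
slot 6 (ALU): stall WR_PORT — free A1,Mu2,Ld0,B0 rp2 wp0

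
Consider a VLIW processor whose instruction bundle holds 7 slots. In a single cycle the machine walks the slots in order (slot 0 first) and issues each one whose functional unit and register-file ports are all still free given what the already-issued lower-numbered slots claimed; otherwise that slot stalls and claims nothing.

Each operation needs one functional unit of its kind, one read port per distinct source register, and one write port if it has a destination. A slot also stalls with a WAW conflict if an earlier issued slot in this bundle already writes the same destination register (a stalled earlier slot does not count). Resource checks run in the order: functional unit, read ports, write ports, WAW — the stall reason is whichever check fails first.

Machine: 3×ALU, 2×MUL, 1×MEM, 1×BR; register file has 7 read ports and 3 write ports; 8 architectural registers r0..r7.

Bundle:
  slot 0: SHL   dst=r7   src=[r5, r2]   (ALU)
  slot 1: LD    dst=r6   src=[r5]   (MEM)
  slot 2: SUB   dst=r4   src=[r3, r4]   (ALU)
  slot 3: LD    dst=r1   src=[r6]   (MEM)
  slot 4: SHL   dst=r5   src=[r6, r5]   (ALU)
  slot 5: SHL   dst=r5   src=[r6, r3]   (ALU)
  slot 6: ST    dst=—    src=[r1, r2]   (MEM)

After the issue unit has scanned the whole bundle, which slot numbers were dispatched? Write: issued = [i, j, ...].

issued = [0, 1, 2]

  0. ALU→r7 ⇒ go  {2A/2Mu/1Ld/1B | 5r 2w}
  1. MEM→r6 ⇒ go  {2A/2Mu/0Ld/1B | 4r 1w}
  2. ALU→r4 ⇒ go  {1A/2Mu/0Ld/1B | 2r 0w}
  3. MEM→r1 ⇒ no(FU)  {1A/2Mu/0Ld/1B | 2r 0w}
  4. ALU→r5 ⇒ no(WR_PORT)  {1A/2Mu/0Ld/1B | 2r 0w}
  5. ALU→r5 ⇒ no(WR_PORT)  {1A/2Mu/0Ld/1B | 2r 0w}
  6. MEM ⇒ no(FU)  {1A/2Mu/0Ld/1B | 2r 0w}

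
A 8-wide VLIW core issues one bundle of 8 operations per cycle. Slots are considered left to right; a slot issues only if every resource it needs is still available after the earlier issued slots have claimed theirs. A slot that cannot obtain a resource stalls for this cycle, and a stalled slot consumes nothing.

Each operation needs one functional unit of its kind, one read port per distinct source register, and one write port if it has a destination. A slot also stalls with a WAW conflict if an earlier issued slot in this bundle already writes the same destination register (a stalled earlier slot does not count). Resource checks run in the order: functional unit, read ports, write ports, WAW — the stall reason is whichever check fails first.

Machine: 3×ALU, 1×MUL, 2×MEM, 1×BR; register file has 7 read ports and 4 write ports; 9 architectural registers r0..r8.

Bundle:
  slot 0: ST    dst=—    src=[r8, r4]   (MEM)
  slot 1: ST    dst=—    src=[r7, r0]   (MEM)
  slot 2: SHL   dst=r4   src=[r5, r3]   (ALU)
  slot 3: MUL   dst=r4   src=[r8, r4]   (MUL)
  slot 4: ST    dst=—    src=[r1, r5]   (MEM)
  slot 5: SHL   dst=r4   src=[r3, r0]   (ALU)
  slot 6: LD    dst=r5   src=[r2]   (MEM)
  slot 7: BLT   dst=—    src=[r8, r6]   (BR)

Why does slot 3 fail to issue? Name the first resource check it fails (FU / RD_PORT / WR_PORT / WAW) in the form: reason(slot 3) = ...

reason(slot 3) = RD_PORT

slot 0 (MEM): ISSUE — free A3,Mu1,Ld1,B1 rp5 wp4
slot 1 (MEM): ISSUE — free A3,Mu1,Ld0,B1 rp3 wp4
slot 2 (ALU): ISSUE — free A2,Mu1,Ld0,B1 rp1 wp3
slot 3 (MUL): stall RD_PORT — free A2,Mu1,Ld0,B1 rp1 wp3
slot 4 (MEM): stall FU — free A2,Mu1,Ld0,B1 rp1 wp3
slot 5 (ALU): stall RD_PORT — free A2,Mu1,Ld0,B1 rp1 wp3
slot 6 (MEM): stall FU — free A2,Mu1,Ld0,B1 rp1 wp3
slot 7 (BR): stall RD_PORT — free A2,Mu1,Ld0,B1 rp1 wp3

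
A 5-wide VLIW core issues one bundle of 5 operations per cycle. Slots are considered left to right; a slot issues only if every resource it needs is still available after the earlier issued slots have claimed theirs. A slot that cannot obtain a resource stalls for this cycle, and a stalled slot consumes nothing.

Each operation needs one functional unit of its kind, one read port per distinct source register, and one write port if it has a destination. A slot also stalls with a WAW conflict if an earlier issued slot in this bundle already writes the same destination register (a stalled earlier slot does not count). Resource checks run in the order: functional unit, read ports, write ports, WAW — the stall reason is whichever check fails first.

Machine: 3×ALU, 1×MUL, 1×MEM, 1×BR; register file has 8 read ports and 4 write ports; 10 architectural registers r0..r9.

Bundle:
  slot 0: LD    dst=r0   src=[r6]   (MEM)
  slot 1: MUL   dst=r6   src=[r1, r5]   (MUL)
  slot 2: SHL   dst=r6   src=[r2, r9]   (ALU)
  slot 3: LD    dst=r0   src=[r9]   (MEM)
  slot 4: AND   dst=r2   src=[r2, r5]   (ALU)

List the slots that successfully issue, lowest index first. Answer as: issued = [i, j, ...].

issued = [0, 1, 4]

#0 MEM src=r6 dispatched  <A:3 Mu:1 Ld:0 B:1 rd:7 wr:3>
#1 MUL src=r1,r5 dispatched  <A:3 Mu:0 Ld:0 B:1 rd:5 wr:2>
#2 ALU src=r2,r9 held:WAW  <A:3 Mu:0 Ld:0 B:1 rd:5 wr:2>
#3 MEM src=r9 held:FU  <A:3 Mu:0 Ld:0 B:1 rd:5 wr:2>
#4 ALU src=r2,r5 dispatched  <A:2 Mu:0 Ld:0 B:1 rd:3 wr:1>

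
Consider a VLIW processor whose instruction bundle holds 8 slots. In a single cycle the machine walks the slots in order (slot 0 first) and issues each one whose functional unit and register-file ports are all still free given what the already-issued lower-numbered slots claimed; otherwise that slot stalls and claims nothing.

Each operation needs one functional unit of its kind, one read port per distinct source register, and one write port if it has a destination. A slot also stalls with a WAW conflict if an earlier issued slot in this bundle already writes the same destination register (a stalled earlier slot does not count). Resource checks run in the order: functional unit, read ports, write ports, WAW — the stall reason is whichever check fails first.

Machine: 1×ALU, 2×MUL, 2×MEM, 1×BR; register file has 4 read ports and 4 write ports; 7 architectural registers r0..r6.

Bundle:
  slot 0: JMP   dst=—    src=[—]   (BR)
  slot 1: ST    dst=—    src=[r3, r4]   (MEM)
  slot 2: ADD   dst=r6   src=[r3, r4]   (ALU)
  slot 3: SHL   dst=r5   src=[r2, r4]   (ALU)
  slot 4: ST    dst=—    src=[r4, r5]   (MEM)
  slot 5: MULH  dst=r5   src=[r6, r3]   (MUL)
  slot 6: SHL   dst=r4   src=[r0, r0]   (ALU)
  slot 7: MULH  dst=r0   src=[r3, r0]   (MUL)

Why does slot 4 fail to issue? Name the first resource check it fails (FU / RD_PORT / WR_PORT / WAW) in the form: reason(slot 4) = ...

#0 BR src=- dispatched  <A:1 Mu:2 Ld:2 B:0 rd:4 wr:4>
#1 MEM src=r3,r4 dispatched  <A:1 Mu:2 Ld:1 B:0 rd:2 wr:4>
#2 ALU src=r3,r4 dispatched  <A:0 Mu:2 Ld:1 B:0 rd:0 wr:3>
#3 ALU src=r2,r4 held:FU  <A:0 Mu:2 Ld:1 B:0 rd:0 wr:3>
#4 MEM src=r4,r5 held:RD_PORT  <A:0 Mu:2 Ld:1 B:0 rd:0 wr:3>
#5 MUL src=r6,r3 held:RD_PORT  <A:0 Mu:2 Ld:1 B:0 rd:0 wr:3>
#6 ALU src=r0,r0 held:FU  <A:0 Mu:2 Ld:1 B:0 rd:0 wr:3>
#7 MUL src=r3,r0 held:RD_PORT  <A:0 Mu:2 Ld:1 B:0 rd:0 wr:3>

reason(slot 4) = RD_PORT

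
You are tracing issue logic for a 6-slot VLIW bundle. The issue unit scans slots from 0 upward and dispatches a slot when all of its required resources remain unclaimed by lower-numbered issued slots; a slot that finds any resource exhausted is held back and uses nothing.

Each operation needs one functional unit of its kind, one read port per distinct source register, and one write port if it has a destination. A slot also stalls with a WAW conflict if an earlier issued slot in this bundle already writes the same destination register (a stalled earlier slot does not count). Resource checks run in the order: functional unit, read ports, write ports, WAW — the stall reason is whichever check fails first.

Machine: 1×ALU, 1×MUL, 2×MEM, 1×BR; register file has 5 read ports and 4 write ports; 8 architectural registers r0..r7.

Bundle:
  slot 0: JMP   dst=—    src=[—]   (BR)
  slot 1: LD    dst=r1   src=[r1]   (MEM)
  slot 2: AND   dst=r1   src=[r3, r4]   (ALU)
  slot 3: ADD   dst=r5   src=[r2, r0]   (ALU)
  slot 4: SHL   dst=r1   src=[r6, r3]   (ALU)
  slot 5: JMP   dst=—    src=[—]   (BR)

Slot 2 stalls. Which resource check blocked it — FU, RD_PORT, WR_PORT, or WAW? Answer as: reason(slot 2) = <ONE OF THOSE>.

#0 BR src=- dispatched  <A:1 Mu:1 Ld:2 B:0 rd:5 wr:4>
#1 MEM src=r1 dispatched  <A:1 Mu:1 Ld:1 B:0 rd:4 wr:3>
#2 ALU src=r3,r4 held:WAW  <A:1 Mu:1 Ld:1 B:0 rd:4 wr:3>
#3 ALU src=r2,r0 dispatched  <A:0 Mu:1 Ld:1 B:0 rd:2 wr:2>
#4 ALU src=r6,r3 held:FU  <A:0 Mu:1 Ld:1 B:0 rd:2 wr:2>
#5 BR src=- held:FU  <A:0 Mu:1 Ld:1 B:0 rd:2 wr:2>

reason(slot 2) = WAW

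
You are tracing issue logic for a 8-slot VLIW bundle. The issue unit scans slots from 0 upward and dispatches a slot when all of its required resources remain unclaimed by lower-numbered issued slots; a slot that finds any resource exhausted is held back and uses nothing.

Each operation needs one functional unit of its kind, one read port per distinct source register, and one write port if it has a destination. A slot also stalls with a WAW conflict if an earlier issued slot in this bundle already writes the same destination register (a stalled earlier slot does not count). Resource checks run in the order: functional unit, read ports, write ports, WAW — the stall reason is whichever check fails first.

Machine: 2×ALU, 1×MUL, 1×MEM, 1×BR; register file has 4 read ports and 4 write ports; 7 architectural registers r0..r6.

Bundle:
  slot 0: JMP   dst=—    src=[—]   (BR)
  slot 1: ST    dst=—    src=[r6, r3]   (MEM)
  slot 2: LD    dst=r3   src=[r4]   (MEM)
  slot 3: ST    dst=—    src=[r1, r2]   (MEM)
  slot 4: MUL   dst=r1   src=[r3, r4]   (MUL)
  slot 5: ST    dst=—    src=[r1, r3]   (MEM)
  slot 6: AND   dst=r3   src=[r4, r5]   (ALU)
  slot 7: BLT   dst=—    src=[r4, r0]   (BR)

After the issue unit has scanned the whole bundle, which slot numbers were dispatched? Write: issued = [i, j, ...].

issued = [0, 1, 4]

  0. BR ⇒ go  {2A/1Mu/1Ld/0B | 4r 4w}
  1. MEM ⇒ go  {2A/1Mu/0Ld/0B | 2r 4w}
  2. MEM→r3 ⇒ no(FU)  {2A/1Mu/0Ld/0B | 2r 4w}
  3. MEM ⇒ no(FU)  {2A/1Mu/0Ld/0B | 2r 4w}
  4. MUL→r1 ⇒ go  {2A/0Mu/0Ld/0B | 0r 3w}
  5. MEM ⇒ no(FU)  {2A/0Mu/0Ld/0B | 0r 3w}
  6. ALU→r3 ⇒ no(RD_PORT)  {2A/0Mu/0Ld/0B | 0r 3w}
  7. BR ⇒ no(FU)  {2A/0Mu/0Ld/0B | 0r 3w}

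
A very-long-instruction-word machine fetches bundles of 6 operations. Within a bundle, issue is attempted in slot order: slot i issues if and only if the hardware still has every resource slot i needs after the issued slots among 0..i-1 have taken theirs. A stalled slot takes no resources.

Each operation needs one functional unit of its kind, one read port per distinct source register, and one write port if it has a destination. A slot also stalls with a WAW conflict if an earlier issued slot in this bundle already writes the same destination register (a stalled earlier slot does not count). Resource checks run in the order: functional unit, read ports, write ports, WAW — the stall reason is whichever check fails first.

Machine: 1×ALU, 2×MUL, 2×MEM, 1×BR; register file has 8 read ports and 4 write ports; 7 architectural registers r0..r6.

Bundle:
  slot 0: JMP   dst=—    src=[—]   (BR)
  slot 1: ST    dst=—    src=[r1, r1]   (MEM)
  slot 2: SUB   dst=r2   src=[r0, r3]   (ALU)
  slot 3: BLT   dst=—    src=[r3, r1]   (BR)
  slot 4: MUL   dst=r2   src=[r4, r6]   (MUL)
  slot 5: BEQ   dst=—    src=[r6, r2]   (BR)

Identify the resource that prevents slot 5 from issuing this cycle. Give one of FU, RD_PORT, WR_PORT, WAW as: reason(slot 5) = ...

reason(slot 5) = FU

(0) want 1×BR +0rd +0wr — yes → AL1|MU2|ME2|BR0|rd8|wr4
(1) want 1×MEM +1rd +0wr — yes → AL1|MU2|ME1|BR0|rd7|wr4
(2) want 1×ALU +2rd +1wr — yes → AL0|MU2|ME1|BR0|rd5|wr3
(3) want 1×BR +2rd +0wr — FU → AL0|MU2|ME1|BR0|rd5|wr3
(4) want 1×MUL +2rd +1wr — WAW → AL0|MU2|ME1|BR0|rd5|wr3
(5) want 1×BR +2rd +0wr — FU → AL0|MU2|ME1|BR0|rd5|wr3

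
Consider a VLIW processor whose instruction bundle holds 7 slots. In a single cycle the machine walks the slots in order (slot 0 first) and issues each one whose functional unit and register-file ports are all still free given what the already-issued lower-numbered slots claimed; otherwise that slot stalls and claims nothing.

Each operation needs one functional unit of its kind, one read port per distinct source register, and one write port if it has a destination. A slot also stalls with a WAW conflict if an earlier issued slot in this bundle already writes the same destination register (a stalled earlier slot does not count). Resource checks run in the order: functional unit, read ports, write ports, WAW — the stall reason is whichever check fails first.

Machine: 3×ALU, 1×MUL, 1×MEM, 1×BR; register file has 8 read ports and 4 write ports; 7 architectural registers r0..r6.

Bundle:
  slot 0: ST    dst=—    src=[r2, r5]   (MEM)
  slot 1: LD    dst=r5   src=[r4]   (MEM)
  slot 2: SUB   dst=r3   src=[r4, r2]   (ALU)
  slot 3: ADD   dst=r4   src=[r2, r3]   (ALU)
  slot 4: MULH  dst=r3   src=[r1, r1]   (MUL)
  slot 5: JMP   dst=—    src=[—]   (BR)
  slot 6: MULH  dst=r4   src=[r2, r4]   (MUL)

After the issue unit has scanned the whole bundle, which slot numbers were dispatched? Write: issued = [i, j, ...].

[0] MEM needs rd=2 wr=0: ok; after: ALU=3 MUL=1 MEM=0 BR=1, R=6, W=4
[1] MEM needs rd=1 wr=1: FU; after: ALU=3 MUL=1 MEM=0 BR=1, R=6, W=4
[2] ALU needs rd=2 wr=1: ok; after: ALU=2 MUL=1 MEM=0 BR=1, R=4, W=3
[3] ALU needs rd=2 wr=1: ok; after: ALU=1 MUL=1 MEM=0 BR=1, R=2, W=2
[4] MUL needs rd=1 wr=1: WAW; after: ALU=1 MUL=1 MEM=0 BR=1, R=2, W=2
[5] BR needs rd=0 wr=0: ok; after: ALU=1 MUL=1 MEM=0 BR=0, R=2, W=2
[6] MUL needs rd=2 wr=1: WAW; after: ALU=1 MUL=1 MEM=0 BR=0, R=2, W=2

issued = [0, 2, 3, 5]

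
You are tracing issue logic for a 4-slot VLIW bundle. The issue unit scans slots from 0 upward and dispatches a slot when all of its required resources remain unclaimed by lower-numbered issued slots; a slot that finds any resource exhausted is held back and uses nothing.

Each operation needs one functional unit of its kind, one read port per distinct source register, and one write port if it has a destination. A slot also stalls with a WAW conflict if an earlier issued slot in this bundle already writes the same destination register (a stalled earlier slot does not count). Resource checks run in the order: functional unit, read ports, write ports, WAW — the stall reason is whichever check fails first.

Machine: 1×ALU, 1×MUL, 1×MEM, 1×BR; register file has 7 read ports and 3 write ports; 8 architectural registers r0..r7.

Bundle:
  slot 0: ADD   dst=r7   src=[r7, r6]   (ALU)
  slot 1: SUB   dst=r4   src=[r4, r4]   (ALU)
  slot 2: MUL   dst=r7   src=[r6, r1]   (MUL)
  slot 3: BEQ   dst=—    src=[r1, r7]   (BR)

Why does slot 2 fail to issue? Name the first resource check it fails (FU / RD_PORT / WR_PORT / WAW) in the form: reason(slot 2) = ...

slot 0 (ALU): ISSUE — free A0,Mu1,Ld1,B1 rp5 wp2
slot 1 (ALU): stall FU — free A0,Mu1,Ld1,B1 rp5 wp2
slot 2 (MUL): stall WAW — free A0,Mu1,Ld1,B1 rp5 wp2
slot 3 (BR): ISSUE — free A0,Mu1,Ld1,B0 rp3 wp2

reason(slot 2) = WAW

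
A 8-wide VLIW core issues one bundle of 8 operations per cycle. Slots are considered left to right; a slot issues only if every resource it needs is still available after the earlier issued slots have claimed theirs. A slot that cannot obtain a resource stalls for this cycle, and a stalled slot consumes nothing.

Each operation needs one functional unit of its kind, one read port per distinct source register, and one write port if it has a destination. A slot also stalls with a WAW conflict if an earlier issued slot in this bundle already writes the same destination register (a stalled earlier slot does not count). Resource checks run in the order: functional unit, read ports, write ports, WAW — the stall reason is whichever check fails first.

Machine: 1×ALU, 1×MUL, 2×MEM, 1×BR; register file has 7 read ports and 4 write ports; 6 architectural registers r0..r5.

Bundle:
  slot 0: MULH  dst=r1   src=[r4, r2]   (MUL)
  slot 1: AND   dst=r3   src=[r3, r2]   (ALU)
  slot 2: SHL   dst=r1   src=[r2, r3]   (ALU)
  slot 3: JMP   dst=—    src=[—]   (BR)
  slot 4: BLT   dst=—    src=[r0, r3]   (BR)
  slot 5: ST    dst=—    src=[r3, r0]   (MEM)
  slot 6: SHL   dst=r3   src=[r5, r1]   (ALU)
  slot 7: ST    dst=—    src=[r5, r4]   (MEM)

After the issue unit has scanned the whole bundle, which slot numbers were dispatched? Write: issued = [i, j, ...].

[0] MUL needs rd=2 wr=1: ok; after: ALU=1 MUL=0 MEM=2 BR=1, R=5, W=3
[1] ALU needs rd=2 wr=1: ok; after: ALU=0 MUL=0 MEM=2 BR=1, R=3, W=2
[2] ALU needs rd=2 wr=1: FU; after: ALU=0 MUL=0 MEM=2 BR=1, R=3, W=2
[3] BR needs rd=0 wr=0: ok; after: ALU=0 MUL=0 MEM=2 BR=0, R=3, W=2
[4] BR needs rd=2 wr=0: FU; after: ALU=0 MUL=0 MEM=2 BR=0, R=3, W=2
[5] MEM needs rd=2 wr=0: ok; after: ALU=0 MUL=0 MEM=1 BR=0, R=1, W=2
[6] ALU needs rd=2 wr=1: FU; after: ALU=0 MUL=0 MEM=1 BR=0, R=1, W=2
[7] MEM needs rd=2 wr=0: RD_PORT; after: ALU=0 MUL=0 MEM=1 BR=0, R=1, W=2

issued = [0, 1, 3, 5]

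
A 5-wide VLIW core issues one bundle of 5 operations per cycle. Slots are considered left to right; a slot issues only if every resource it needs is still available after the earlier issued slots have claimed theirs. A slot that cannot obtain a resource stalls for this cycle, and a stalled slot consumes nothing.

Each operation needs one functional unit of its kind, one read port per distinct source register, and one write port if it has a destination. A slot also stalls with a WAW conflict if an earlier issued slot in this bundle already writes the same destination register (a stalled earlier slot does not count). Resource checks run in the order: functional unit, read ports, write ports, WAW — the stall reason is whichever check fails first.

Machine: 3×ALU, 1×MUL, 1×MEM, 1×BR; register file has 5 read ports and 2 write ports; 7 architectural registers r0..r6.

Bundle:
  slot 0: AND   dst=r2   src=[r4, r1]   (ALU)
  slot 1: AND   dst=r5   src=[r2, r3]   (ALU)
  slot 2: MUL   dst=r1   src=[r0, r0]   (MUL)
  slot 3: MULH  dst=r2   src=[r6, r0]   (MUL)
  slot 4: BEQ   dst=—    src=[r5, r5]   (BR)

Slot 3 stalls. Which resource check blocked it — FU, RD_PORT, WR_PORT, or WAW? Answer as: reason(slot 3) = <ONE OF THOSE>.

reason(slot 3) = RD_PORT

  0. ALU→r2 ⇒ go  {2A/1Mu/1Ld/1B | 3r 1w}
  1. ALU→r5 ⇒ go  {1A/1Mu/1Ld/1B | 1r 0w}
  2. MUL→r1 ⇒ no(WR_PORT)  {1A/1Mu/1Ld/1B | 1r 0w}
  3. MUL→r2 ⇒ no(RD_PORT)  {1A/1Mu/1Ld/1B | 1r 0w}
  4. BR ⇒ go  {1A/1Mu/1Ld/0B | 0r 0w}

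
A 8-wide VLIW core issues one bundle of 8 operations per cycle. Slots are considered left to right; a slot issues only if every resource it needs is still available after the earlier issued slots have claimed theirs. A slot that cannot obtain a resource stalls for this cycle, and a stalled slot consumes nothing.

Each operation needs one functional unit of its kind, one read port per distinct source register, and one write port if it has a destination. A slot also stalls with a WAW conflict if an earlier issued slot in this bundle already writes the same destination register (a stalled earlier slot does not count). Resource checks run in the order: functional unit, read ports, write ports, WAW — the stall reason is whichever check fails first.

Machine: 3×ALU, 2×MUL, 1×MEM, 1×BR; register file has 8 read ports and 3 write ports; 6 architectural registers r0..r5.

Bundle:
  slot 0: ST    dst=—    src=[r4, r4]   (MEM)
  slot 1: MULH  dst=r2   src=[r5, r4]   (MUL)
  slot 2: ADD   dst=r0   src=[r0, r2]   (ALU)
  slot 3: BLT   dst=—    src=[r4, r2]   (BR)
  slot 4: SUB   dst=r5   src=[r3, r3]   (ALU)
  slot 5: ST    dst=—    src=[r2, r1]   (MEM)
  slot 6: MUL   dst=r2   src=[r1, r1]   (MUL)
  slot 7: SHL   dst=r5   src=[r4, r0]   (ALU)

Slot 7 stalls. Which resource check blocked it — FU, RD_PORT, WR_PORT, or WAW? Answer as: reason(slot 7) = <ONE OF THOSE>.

[0] MEM needs rd=1 wr=0: ok; after: ALU=3 MUL=2 MEM=0 BR=1, R=7, W=3
[1] MUL needs rd=2 wr=1: ok; after: ALU=3 MUL=1 MEM=0 BR=1, R=5, W=2
[2] ALU needs rd=2 wr=1: ok; after: ALU=2 MUL=1 MEM=0 BR=1, R=3, W=1
[3] BR needs rd=2 wr=0: ok; after: ALU=2 MUL=1 MEM=0 BR=0, R=1, W=1
[4] ALU needs rd=1 wr=1: ok; after: ALU=1 MUL=1 MEM=0 BR=0, R=0, W=0
[5] MEM needs rd=2 wr=0: FU; after: ALU=1 MUL=1 MEM=0 BR=0, R=0, W=0
[6] MUL needs rd=1 wr=1: RD_PORT; after: ALU=1 MUL=1 MEM=0 BR=0, R=0, W=0
[7] ALU needs rd=2 wr=1: RD_PORT; after: ALU=1 MUL=1 MEM=0 BR=0, R=0, W=0

reason(slot 7) = RD_PORT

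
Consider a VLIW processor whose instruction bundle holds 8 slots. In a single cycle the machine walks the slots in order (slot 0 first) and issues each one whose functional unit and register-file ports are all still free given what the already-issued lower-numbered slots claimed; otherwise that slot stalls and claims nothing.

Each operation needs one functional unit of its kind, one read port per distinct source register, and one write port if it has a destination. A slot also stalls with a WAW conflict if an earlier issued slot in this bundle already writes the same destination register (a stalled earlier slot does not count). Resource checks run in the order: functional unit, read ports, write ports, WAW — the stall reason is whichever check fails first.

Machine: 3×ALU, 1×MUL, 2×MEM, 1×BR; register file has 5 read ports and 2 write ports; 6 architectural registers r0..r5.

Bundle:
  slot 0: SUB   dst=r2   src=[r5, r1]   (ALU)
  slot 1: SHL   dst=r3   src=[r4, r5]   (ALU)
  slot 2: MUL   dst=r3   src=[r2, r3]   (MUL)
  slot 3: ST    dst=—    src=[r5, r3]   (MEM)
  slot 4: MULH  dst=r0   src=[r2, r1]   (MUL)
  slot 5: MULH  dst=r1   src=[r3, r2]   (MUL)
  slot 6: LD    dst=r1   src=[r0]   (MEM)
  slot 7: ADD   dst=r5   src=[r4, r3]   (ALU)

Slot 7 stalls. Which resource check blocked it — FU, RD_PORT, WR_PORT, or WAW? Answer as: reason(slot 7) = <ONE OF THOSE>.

reason(slot 7) = RD_PORT

(0) want 1×ALU +2rd +1wr — yes → AL2|MU1|ME2|BR1|rd3|wr1
(1) want 1×ALU +2rd +1wr — yes → AL1|MU1|ME2|BR1|rd1|wr0
(2) want 1×MUL +2rd +1wr — RD_PORT → AL1|MU1|ME2|BR1|rd1|wr0
(3) want 1×MEM +2rd +0wr — RD_PORT → AL1|MU1|ME2|BR1|rd1|wr0
(4) want 1×MUL +2rd +1wr — RD_PORT → AL1|MU1|ME2|BR1|rd1|wr0
(5) want 1×MUL +2rd +1wr — RD_PORT → AL1|MU1|ME2|BR1|rd1|wr0
(6) want 1×MEM +1rd +1wr — WR_PORT → AL1|MU1|ME2|BR1|rd1|wr0
(7) want 1×ALU +2rd +1wr — RD_PORT → AL1|MU1|ME2|BR1|rd1|wr0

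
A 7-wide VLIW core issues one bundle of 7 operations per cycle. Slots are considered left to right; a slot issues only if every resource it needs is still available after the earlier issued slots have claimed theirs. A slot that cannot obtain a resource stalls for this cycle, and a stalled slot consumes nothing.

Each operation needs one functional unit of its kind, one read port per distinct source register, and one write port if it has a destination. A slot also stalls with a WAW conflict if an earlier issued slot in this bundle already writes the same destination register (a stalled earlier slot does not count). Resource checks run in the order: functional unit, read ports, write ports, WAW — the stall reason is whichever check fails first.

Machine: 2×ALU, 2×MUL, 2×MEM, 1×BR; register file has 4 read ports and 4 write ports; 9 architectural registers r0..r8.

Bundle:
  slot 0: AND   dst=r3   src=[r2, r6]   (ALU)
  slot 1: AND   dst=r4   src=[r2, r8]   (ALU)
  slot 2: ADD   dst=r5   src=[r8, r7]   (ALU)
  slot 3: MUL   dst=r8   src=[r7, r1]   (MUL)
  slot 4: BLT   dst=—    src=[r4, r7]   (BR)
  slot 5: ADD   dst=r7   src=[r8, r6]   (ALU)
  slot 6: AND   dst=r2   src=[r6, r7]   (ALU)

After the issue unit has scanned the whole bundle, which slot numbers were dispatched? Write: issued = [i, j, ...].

(0) want 1×ALU +2rd +1wr — yes → AL1|MU2|ME2|BR1|rd2|wr3
(1) want 1×ALU +2rd +1wr — yes → AL0|MU2|ME2|BR1|rd0|wr2
(2) want 1×ALU +2rd +1wr — FU → AL0|MU2|ME2|BR1|rd0|wr2
(3) want 1×MUL +2rd +1wr — RD_PORT → AL0|MU2|ME2|BR1|rd0|wr2
(4) want 1×BR +2rd +0wr — RD_PORT → AL0|MU2|ME2|BR1|rd0|wr2
(5) want 1×ALU +2rd +1wr — FU → AL0|MU2|ME2|BR1|rd0|wr2
(6) want 1×ALU +2rd +1wr — FU → AL0|MU2|ME2|BR1|rd0|wr2

issued = [0, 1]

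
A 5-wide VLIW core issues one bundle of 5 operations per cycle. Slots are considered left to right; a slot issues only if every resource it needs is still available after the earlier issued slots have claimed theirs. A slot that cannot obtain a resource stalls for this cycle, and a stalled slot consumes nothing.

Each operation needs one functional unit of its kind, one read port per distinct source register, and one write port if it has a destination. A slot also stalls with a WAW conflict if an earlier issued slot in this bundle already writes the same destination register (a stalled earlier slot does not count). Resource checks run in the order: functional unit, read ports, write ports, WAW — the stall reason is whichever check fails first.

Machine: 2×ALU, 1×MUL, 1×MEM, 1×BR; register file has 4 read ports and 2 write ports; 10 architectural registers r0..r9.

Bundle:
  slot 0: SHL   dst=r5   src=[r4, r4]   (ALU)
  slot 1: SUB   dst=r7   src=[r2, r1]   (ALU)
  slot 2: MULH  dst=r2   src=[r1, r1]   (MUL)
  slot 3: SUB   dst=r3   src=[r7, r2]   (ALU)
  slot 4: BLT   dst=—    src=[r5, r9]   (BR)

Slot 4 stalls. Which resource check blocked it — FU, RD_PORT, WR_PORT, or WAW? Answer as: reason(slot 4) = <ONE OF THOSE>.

(0) want 1×ALU +1rd +1wr — yes → AL1|MU1|ME1|BR1|rd3|wr1
(1) want 1×ALU +2rd +1wr — yes → AL0|MU1|ME1|BR1|rd1|wr0
(2) want 1×MUL +1rd +1wr — WR_PORT → AL0|MU1|ME1|BR1|rd1|wr0
(3) want 1×ALU +2rd +1wr — FU → AL0|MU1|ME1|BR1|rd1|wr0
(4) want 1×BR +2rd +0wr — RD_PORT → AL0|MU1|ME1|BR1|rd1|wr0

reason(slot 4) = RD_PORT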